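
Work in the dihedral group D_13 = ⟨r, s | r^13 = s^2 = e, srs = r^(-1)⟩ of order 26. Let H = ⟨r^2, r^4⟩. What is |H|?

|⟨r^2⟩| = 13 and |⟨r^4⟩| = 13, so |H| is a multiple of lcm(13, 13) = 13 and divides |G| = 26.
Closing under the operation: H = {e, r, r^2, r^3, r^4, r^5, r^6, r^7, r^8, r^9, r^10, r^11, r^12}, so |H| = 13.

13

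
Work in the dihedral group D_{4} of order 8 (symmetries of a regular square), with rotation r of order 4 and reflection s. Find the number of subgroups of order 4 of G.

|G| = 8 and 4 | 8, so subgroups of order 4 are possible by Lagrange.
The subgroups of order 4 are: {e, r, r^2, r^3}; {e, r^2, s, r^2s}; {e, r^2, rs, r^3s}.
So G has 3 subgroups of order 4.

3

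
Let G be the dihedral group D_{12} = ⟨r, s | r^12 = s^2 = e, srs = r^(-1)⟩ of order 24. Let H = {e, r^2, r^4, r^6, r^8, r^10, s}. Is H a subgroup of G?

|H| = 7 does not divide |G| = 24, so by Lagrange H is not a subgroup.

No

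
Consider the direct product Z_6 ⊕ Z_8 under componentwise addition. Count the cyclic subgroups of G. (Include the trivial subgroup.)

16

Each element a generates a cyclic subgroup ⟨a⟩; distinct elements may generate the same one (a cyclic group of order d has φ(d) generators).
Cyclic subgroups by order — order 1: 1; order 2: 3; order 3: 1; order 4: 2; order 6: 3; order 8: 2; order 12: 2; order 24: 2.
Total: 16.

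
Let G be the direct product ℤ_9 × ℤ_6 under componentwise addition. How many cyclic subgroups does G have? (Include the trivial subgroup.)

16

Each element a generates a cyclic subgroup ⟨a⟩; distinct elements may generate the same one (a cyclic group of order d has φ(d) generators).
Cyclic subgroups by order — order 1: 1; order 2: 1; order 3: 4; order 6: 4; order 9: 3; order 18: 3.
Total: 16.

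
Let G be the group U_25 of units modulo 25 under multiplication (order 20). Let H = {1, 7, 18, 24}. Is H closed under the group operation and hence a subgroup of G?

|H| = 4 divides |G| = 20, consistent with Lagrange.
H contains the identity, every element's inverse is in H, and H is closed under ·: it is a subgroup.
In fact H = ⟨18⟩.

Yes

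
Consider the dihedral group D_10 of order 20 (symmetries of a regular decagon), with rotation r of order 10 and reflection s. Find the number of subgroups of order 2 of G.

11

|G| = 20 and 2 | 20, so subgroups of order 2 are possible by Lagrange.
The subgroups of order 2 are: {e, r^2s}; {e, r^3s}; {e, r^4s}; {e, r^5}; … (11 in all).
So G has 11 subgroups of order 2.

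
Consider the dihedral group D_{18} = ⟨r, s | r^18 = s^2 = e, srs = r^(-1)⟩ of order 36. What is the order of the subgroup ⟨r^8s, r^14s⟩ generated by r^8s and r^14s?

6

|⟨r^8s⟩| = 2 and |⟨r^14s⟩| = 2, so |H| is a multiple of lcm(2, 2) = 2 and divides |G| = 36.
Closing under the operation: H = {e, r^6, r^12, r^2s, r^8s, r^14s}, so |H| = 6.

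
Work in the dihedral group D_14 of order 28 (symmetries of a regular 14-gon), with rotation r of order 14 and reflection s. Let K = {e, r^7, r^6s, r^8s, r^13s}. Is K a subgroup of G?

No

|K| = 5 does not divide |G| = 28, so by Lagrange K is not a subgroup.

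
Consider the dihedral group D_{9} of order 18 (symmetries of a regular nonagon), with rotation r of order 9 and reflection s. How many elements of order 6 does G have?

No element of G has order 6 (even though 6 | 18).

0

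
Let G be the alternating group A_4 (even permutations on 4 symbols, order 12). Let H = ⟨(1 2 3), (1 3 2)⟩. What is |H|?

3

|⟨(1 2 3)⟩| = 3 and |⟨(1 3 2)⟩| = 3, so |H| is a multiple of lcm(3, 3) = 3 and divides |G| = 12.
Closing under the operation: H = {e, (1 2 3), (1 3 2)}, so |H| = 3.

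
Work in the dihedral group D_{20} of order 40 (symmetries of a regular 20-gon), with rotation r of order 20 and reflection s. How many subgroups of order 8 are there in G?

|G| = 40 and 8 | 40, so subgroups of order 8 are possible by Lagrange.
The subgroups of order 8 are: {e, r^5, r^10, r^15, s, r^5s, r^10s, r^15s}; {e, r^5, r^10, r^15, rs, r^6s, r^11s, r^16s}; {e, r^5, r^10, r^15, r^2s, r^7s, r^12s, r^17s}; {e, r^5, r^10, r^15, r^3s, r^8s, r^13s, r^18s}; … (5 in all).
So G has 5 subgroups of order 8.

5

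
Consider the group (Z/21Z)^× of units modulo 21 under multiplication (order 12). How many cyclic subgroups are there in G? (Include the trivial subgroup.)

Each element a generates a cyclic subgroup ⟨a⟩; distinct elements may generate the same one (a cyclic group of order d has φ(d) generators).
Cyclic subgroups by order — order 1: 1; order 2: 3; order 3: 1; order 6: 3.
Total: 8.

8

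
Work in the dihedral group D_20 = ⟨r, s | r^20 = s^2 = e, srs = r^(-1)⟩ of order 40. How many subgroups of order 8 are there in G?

|G| = 40 and 8 | 40, so subgroups of order 8 are possible by Lagrange.
The subgroups of order 8 are: {e, r^5, r^10, r^15, s, r^5s, r^10s, r^15s}; {e, r^5, r^10, r^15, rs, r^6s, r^11s, r^16s}; {e, r^5, r^10, r^15, r^2s, r^7s, r^12s, r^17s}; {e, r^5, r^10, r^15, r^3s, r^8s, r^13s, r^18s}; … (5 in all).
So G has 5 subgroups of order 8.

5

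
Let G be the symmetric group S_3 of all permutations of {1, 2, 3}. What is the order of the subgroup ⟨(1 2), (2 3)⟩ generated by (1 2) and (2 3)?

6

|⟨(1 2)⟩| = 2 and |⟨(2 3)⟩| = 2, so |H| is a multiple of lcm(2, 2) = 2 and divides |G| = 6.
Closing {(1 2), (2 3)} under the group operation gives all of G, so |H| = 6.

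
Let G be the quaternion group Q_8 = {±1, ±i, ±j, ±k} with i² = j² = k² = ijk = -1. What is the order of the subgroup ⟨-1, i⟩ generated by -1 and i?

4

|⟨-1⟩| = 2 and |⟨i⟩| = 4, so |H| is a multiple of lcm(2, 4) = 4 and divides |G| = 8.
Closing under the operation: H = {1, -1, i, -i}, so |H| = 4.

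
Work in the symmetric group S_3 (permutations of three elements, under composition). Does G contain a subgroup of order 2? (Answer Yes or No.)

2 | 6. A subgroup of order 2 is {e, (1 2)}.

Yes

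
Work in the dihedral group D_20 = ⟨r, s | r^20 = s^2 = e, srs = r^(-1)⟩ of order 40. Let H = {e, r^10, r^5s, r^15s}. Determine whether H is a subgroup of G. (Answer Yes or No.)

Yes

|H| = 4 divides |G| = 40, consistent with Lagrange.
H contains the identity, every element's inverse is in H, and H is closed under ·: it is a subgroup.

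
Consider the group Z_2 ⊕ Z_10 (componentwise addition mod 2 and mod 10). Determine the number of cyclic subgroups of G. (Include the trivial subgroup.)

8

Each element a generates a cyclic subgroup ⟨a⟩; distinct elements may generate the same one (a cyclic group of order d has φ(d) generators).
Cyclic subgroups by order — order 1: 1; order 2: 3; order 5: 1; order 10: 3.
Total: 8.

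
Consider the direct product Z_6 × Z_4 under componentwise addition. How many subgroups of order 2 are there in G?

|G| = 24 and 2 | 24, so subgroups of order 2 are possible by Lagrange.
The subgroups of order 2 are: {(0,0), (0,2)}; {(0,0), (3,0)}; {(0,0), (3,2)}.
So G has 3 subgroups of order 2.

3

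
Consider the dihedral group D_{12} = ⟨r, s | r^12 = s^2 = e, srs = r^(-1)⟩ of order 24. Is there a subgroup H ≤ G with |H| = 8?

Yes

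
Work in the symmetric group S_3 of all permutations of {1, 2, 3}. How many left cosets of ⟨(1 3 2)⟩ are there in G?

2

|⟨(1 3 2)⟩| = 3 and |G| = 6.
By Lagrange, [G : H] = |G|/|H| = 6/3 = 2.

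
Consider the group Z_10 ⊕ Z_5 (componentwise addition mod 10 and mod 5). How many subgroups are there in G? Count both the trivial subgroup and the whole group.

|G| = 50, so by Lagrange every subgroup order divides 50. Divisors: 1, 2, 5, 10, 25, 50.
Subgroups by order — order 1: 1; order 2: 1; order 5: 6; order 10: 6; order 25: 1; order 50: 1.
Total: 1 + 1 + 6 + 6 + 1 + 1 = 16.

16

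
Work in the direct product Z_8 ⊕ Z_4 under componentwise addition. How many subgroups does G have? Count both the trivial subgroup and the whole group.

22

|G| = 32, so by Lagrange every subgroup order divides 32. Divisors: 1, 2, 4, 8, 16, 32.
Subgroups by order — order 1: 1; order 2: 3; order 4: 7; order 8: 7; order 16: 3; order 32: 1.
Total: 1 + 3 + 7 + 7 + 3 + 1 = 22.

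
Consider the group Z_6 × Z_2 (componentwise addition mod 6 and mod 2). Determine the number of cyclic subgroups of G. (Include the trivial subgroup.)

8

Each element a generates a cyclic subgroup ⟨a⟩; distinct elements may generate the same one (a cyclic group of order d has φ(d) generators).
Cyclic subgroups by order — order 1: 1; order 2: 3; order 3: 1; order 6: 3.
Total: 8.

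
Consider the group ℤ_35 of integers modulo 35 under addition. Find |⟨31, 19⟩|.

|⟨31⟩| = 35 and |⟨19⟩| = 35, so |H| is a multiple of lcm(35, 35) = 35 and divides |G| = 35.
Closing {31, 19} under the group operation gives all of G, so |H| = 35.

35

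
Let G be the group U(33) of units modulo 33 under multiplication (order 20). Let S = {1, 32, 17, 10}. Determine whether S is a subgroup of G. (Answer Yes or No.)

No

17 ∈ S but its inverse 2 ∉ S, so S is not a subgroup.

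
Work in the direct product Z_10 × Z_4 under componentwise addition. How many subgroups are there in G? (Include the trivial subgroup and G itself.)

16

|G| = 40, so by Lagrange every subgroup order divides 40. Divisors: 1, 2, 4, 5, 8, 10, 20, 40.
Subgroups by order — order 1: 1; order 2: 3; order 4: 3; order 5: 1; order 8: 1; order 10: 3; order 20: 3; order 40: 1.
Total: 1 + 3 + 3 + 1 + 1 + 3 + 3 + 1 = 16.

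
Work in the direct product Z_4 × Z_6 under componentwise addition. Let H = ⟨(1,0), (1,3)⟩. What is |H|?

|⟨(1,0)⟩| = 4 and |⟨(1,3)⟩| = 4, so |H| is a multiple of lcm(4, 4) = 4 and divides |G| = 24.
Closing under the operation: H = {(0,0), (0,3), (1,0), (1,3), (2,0), (2,3), (3,0), (3,3)}, so |H| = 8.

8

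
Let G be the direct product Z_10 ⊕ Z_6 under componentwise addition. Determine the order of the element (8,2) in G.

The order of (8,2) in Z_10 × Z_6 is lcm(ord(8) in Z_10, ord(2) in Z_6).
ord(8) = 5 and ord(2) = 3, so |⟨(8,2)⟩| = lcm(5, 3) = 15.

15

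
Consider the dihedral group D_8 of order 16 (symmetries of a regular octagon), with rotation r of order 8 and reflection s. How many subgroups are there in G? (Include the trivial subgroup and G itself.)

|G| = 16, so by Lagrange every subgroup order divides 16. Divisors: 1, 2, 4, 8, 16.
Subgroups by order — order 1: 1; order 2: 9; order 4: 5; order 8: 3; order 16: 1.
Total: 1 + 9 + 5 + 3 + 1 = 19.

19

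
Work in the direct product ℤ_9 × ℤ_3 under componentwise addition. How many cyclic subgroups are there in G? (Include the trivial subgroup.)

Each element a generates a cyclic subgroup ⟨a⟩; distinct elements may generate the same one (a cyclic group of order d has φ(d) generators).
Cyclic subgroups by order — order 1: 1; order 3: 4; order 9: 3.
Total: 8.

8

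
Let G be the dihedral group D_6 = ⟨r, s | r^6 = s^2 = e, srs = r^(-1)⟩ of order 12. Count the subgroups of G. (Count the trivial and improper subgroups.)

16

|G| = 12, so by Lagrange every subgroup order divides 12. Divisors: 1, 2, 3, 4, 6, 12.
Subgroups by order — order 1: 1; order 2: 7; order 3: 1; order 4: 3; order 6: 3; order 12: 1.
Total: 1 + 7 + 1 + 3 + 3 + 1 = 16.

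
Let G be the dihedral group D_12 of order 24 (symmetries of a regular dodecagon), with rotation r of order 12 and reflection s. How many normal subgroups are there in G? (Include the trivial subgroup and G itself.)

G has 34 subgroups. Checking conjugation-invariance by order — order 1: 1/1 normal; order 2: 1/13 normal; order 3: 1/1 normal; order 4: 1/7 normal; order 6: 1/5 normal; order 8: 0/3 normal; order 12: 3/3 normal; order 24: 1/1 normal.
Total normal subgroups: 9.

9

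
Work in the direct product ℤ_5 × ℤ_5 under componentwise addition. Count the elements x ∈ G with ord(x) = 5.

An element (a,b) has order lcm(ord(a), ord(b)); count pairs with lcm equal to 5.
Enumerating gives 24 such elements.

24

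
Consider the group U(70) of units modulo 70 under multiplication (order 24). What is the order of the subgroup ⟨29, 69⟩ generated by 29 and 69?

4

|⟨29⟩| = 2 and |⟨69⟩| = 2, so |H| is a multiple of lcm(2, 2) = 2 and divides |G| = 24.
Closing under the operation: H = {1, 29, 41, 69}, so |H| = 4.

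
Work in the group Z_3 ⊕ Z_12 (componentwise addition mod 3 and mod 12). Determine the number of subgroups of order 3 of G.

|G| = 36 and 3 | 36, so subgroups of order 3 are possible by Lagrange.
The subgroups of order 3 are: {(0,0), (0,4), (0,8)}; {(0,0), (1,0), (2,0)}; {(0,0), (1,4), (2,8)}; {(0,0), (1,8), (2,4)}.
So G has 4 subgroups of order 3.

4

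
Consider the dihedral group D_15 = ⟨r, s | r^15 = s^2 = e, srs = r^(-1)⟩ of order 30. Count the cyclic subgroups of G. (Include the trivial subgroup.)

19

Each element a generates a cyclic subgroup ⟨a⟩; distinct elements may generate the same one (a cyclic group of order d has φ(d) generators).
Cyclic subgroups by order — order 1: 1; order 2: 15; order 3: 1; order 5: 1; order 15: 1.
Total: 19.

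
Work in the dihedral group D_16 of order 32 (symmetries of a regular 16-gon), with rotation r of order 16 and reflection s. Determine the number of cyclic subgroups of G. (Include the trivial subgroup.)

Group the elements of G by the cyclic subgroup they generate; each cyclic subgroup of order d accounts for φ(d) elements.
Cyclic subgroups by order — order 1: 1; order 2: 17; order 4: 1; order 8: 1; order 16: 1.
Total: 21.

21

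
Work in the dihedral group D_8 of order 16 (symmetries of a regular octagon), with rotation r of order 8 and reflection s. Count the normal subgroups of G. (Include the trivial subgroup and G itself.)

7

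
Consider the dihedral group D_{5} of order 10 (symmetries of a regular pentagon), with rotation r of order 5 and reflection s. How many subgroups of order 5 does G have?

1

|G| = 10 and 5 | 10, so subgroups of order 5 are possible by Lagrange.
The subgroups of order 5 are: {e, r, r^2, r^3, r^4}.
So G has 1 subgroup of order 5.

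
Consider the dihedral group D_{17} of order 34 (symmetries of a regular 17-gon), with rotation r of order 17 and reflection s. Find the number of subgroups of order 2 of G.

|G| = 34 and 2 | 34, so subgroups of order 2 are possible by Lagrange.
The subgroups of order 2 are: {e, r^10s}; {e, r^11s}; {e, r^12s}; {e, r^13s}; … (17 in all).
So G has 17 subgroups of order 2.

17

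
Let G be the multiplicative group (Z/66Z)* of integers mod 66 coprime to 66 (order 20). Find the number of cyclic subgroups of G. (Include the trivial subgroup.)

Group the elements of G by the cyclic subgroup they generate; each cyclic subgroup of order d accounts for φ(d) elements.
Cyclic subgroups by order — order 1: 1; order 2: 3; order 5: 1; order 10: 3.
Total: 8.

8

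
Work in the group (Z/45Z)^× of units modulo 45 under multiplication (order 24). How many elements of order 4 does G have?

4

The elements of order 4 are: 8, 17, 28, 37.
That's 4.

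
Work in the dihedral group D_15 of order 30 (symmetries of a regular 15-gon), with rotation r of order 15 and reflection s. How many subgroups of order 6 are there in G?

|G| = 30 and 6 | 30, so subgroups of order 6 are possible by Lagrange.
The subgroups of order 6 are: {e, r^5, r^10, s, r^5s, r^10s}; {e, r^5, r^10, rs, r^6s, r^11s}; {e, r^5, r^10, r^2s, r^7s, r^12s}; {e, r^5, r^10, r^3s, r^8s, r^13s}; … (5 in all).
So G has 5 subgroups of order 6.

5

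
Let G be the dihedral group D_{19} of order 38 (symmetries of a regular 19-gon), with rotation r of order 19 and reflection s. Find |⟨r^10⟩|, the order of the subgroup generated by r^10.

Computing powers of r^10: the smallest k with (r^10)^k = e is k = 19.

19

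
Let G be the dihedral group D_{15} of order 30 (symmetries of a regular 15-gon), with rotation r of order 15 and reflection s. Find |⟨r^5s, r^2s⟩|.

10

|⟨r^5s⟩| = 2 and |⟨r^2s⟩| = 2, so |H| is a multiple of lcm(2, 2) = 2 and divides |G| = 30.
Closing under the operation: H = {e, r^3, r^6, r^9, r^12, r^2s, r^5s, r^8s, r^11s, r^14s}, so |H| = 10.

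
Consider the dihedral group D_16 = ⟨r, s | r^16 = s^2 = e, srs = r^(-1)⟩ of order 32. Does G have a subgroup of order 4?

Yes

4 | 32. A subgroup of order 4 is {e, r^8, r^2s, r^10s}.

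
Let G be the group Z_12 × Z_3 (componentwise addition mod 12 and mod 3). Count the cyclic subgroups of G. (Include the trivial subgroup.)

Each element a generates a cyclic subgroup ⟨a⟩; distinct elements may generate the same one (a cyclic group of order d has φ(d) generators).
Cyclic subgroups by order — order 1: 1; order 2: 1; order 3: 4; order 4: 1; order 6: 4; order 12: 4.
Total: 15.

15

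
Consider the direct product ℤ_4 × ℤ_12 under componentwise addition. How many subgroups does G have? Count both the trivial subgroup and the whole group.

|G| = 48, so by Lagrange every subgroup order divides 48. Divisors: 1, 2, 3, 4, 6, 8, 12, 16, 24, 48.
Subgroups by order — order 1: 1; order 2: 3; order 3: 1; order 4: 7; order 6: 3; order 8: 3; order 12: 7; order 16: 1; order 24: 3; order 48: 1.
Total: 1 + 3 + 1 + 7 + 3 + 3 + 7 + 1 + 3 + 1 = 30.

30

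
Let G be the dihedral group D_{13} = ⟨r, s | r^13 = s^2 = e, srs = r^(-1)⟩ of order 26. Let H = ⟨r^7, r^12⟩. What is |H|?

|⟨r^7⟩| = 13 and |⟨r^12⟩| = 13, so |H| is a multiple of lcm(13, 13) = 13 and divides |G| = 26.
Closing under the operation: H = {e, r, r^2, r^3, r^4, r^5, r^6, r^7, r^8, r^9, r^10, r^11, r^12}, so |H| = 13.

13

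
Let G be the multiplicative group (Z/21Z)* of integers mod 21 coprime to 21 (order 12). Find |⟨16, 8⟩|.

|⟨16⟩| = 3 and |⟨8⟩| = 2, so |H| is a multiple of lcm(3, 2) = 6 and divides |G| = 12.
Closing under the operation: H = {1, 2, 4, 8, 11, 16}, so |H| = 6.

6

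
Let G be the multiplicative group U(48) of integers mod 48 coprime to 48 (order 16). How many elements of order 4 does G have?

8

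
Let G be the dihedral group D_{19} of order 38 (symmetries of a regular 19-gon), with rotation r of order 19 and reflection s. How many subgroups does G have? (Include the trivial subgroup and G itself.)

22

|G| = 38, so by Lagrange every subgroup order divides 38. Divisors: 1, 2, 19, 38.
Subgroups by order — order 1: 1; order 2: 19; order 19: 1; order 38: 1.
Total: 1 + 19 + 1 + 1 = 22.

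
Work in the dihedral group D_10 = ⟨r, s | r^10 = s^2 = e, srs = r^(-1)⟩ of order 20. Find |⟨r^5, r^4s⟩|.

4

|⟨r^5⟩| = 2 and |⟨r^4s⟩| = 2, so |H| is a multiple of lcm(2, 2) = 2 and divides |G| = 20.
Closing under the operation: H = {e, r^5, r^4s, r^9s}, so |H| = 4.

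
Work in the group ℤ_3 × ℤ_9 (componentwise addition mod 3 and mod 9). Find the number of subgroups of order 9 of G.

|G| = 27 and 9 | 27, so subgroups of order 9 are possible by Lagrange.
The subgroups of order 9 are: {(0,0), (0,1), (0,2), (0,3), (0,4), (0,5), (0,6), (0,7), (0,8)}; {(0,0), (0,3), (0,6), (1,0), (1,3), (1,6), (2,0), (2,3), (2,6)}; {(0,0), (0,3), (0,6), (1,1), (1,4), (1,7), (2,2), (2,5), (2,8)}; {(0,0), (0,3), (0,6), (1,2), (1,5), (1,8), (2,1), (2,4), (2,7)}.
So G has 4 subgroups of order 9.

4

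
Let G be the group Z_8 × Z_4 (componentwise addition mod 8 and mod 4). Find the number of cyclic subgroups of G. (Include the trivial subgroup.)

Each element a generates a cyclic subgroup ⟨a⟩; distinct elements may generate the same one (a cyclic group of order d has φ(d) generators).
Cyclic subgroups by order — order 1: 1; order 2: 3; order 4: 6; order 8: 4.
Total: 14.

14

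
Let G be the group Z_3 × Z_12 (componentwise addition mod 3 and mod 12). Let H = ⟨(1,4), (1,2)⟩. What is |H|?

18

|⟨(1,4)⟩| = 3 and |⟨(1,2)⟩| = 6, so |H| is a multiple of lcm(3, 6) = 6 and divides |G| = 36.
Closing under the operation: H = {(0,0), (0,2), (0,4), (0,6), (0,8), (0,10), (1,0), (1,2), (1,4), (1,6), (1,8), (1,10), (2,0), (2,2), (2,4), (2,6), (2,8), (2,10)}, so |H| = 18.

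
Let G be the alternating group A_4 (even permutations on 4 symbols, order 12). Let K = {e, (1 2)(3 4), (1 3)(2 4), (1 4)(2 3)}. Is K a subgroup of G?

Yes

|K| = 4 divides |G| = 12, consistent with Lagrange.
K contains the identity, every element's inverse is in K, and K is closed under ∘: it is a subgroup.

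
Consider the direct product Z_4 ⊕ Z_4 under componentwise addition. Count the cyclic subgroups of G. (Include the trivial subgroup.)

10

A cyclic subgroup of order d is generated by each of its φ(d) elements of order d, so the cyclic subgroups of order d number (#elements of order d)/φ(d).
Cyclic subgroups by order — order 1: 1; order 2: 3; order 4: 6.
Total: 10.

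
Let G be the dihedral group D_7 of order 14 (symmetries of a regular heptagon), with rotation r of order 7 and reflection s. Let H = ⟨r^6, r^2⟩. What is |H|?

|⟨r^6⟩| = 7 and |⟨r^2⟩| = 7, so |H| is a multiple of lcm(7, 7) = 7 and divides |G| = 14.
Closing under the operation: H = {e, r, r^2, r^3, r^4, r^5, r^6}, so |H| = 7.

7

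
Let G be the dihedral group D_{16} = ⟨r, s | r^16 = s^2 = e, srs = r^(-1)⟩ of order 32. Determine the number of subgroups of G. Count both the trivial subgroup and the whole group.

36

|G| = 32, so by Lagrange every subgroup order divides 32. Divisors: 1, 2, 4, 8, 16, 32.
Subgroups by order — order 1: 1; order 2: 17; order 4: 9; order 8: 5; order 16: 3; order 32: 1.
Total: 1 + 17 + 9 + 5 + 3 + 1 = 36.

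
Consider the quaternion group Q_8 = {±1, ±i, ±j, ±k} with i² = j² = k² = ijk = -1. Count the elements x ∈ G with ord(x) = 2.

1

The elements of order 2 are: -1.
That's 1.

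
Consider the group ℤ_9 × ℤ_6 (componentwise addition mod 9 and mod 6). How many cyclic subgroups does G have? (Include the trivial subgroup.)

16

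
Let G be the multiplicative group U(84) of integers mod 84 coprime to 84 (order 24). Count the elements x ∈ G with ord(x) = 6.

14

Enumerating element orders in G gives 14 elements of order 6.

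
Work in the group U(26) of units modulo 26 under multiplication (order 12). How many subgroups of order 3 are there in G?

1

|G| = 12 and 3 | 12, so subgroups of order 3 are possible by Lagrange.
The subgroups of order 3 are: {1, 3, 9}.
So G has 1 subgroup of order 3.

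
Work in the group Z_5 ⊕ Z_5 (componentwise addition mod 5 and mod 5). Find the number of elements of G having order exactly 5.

24

An element (a,b) has order lcm(ord(a), ord(b)); count pairs with lcm equal to 5.
Enumerating gives 24 such elements.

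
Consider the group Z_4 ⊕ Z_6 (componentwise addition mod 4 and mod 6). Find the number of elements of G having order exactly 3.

2

An element (a,b) has order lcm(ord(a), ord(b)); count pairs with lcm equal to 3.
Enumerating gives 2 such elements.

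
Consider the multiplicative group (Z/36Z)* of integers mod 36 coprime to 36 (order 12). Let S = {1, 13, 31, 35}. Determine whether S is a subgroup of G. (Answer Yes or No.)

No

13 ∈ S but its inverse 25 ∉ S, so S is not a subgroup.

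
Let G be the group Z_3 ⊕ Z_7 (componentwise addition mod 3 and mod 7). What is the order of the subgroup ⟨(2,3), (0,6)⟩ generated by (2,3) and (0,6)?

21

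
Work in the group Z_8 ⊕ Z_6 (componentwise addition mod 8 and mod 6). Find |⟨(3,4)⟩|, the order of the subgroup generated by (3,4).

The order of (3,4) in Z_8 × Z_6 is lcm(ord(3) in Z_8, ord(4) in Z_6).
ord(3) = 8 and ord(4) = 3, so |⟨(3,4)⟩| = lcm(8, 3) = 24.

24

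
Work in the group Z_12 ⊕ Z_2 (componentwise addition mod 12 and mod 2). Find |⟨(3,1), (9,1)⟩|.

|⟨(3,1)⟩| = 4 and |⟨(9,1)⟩| = 4, so |H| is a multiple of lcm(4, 4) = 4 and divides |G| = 24.
Closing under the operation: H = {(0,0), (3,1), (6,0), (9,1)}, so |H| = 4.

4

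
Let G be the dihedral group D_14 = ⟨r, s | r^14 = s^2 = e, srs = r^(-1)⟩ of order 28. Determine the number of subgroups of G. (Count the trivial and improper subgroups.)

28

|G| = 28, so by Lagrange every subgroup order divides 28. Divisors: 1, 2, 4, 7, 14, 28.
Subgroups by order — order 1: 1; order 2: 15; order 4: 7; order 7: 1; order 14: 3; order 28: 1.
Total: 1 + 15 + 7 + 1 + 3 + 1 = 28.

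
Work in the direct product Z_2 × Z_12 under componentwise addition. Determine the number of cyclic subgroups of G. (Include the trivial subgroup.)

12

A cyclic subgroup of order d is generated by each of its φ(d) elements of order d, so the cyclic subgroups of order d number (#elements of order d)/φ(d).
Cyclic subgroups by order — order 1: 1; order 2: 3; order 3: 1; order 4: 2; order 6: 3; order 12: 2.
Total: 12.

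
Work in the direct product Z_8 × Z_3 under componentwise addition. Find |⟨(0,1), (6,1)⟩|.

12

|⟨(0,1)⟩| = 3 and |⟨(6,1)⟩| = 12, so |H| is a multiple of lcm(3, 12) = 12 and divides |G| = 24.
Closing under the operation: H = {(0,0), (0,1), (0,2), (2,0), (2,1), (2,2), (4,0), (4,1), (4,2), (6,0), (6,1), (6,2)}, so |H| = 12.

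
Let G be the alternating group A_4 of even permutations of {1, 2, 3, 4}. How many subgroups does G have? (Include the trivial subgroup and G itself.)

|G| = 12, so by Lagrange every subgroup order divides 12. Divisors: 1, 2, 3, 4, 6, 12.
Subgroups by order — order 1: 1; order 2: 3; order 3: 4; order 4: 1; order 6: 0; order 12: 1.
Total: 1 + 3 + 4 + 1 + 0 + 1 = 10.

10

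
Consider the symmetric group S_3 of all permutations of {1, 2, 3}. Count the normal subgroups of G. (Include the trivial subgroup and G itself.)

G has 6 subgroups. Checking conjugation-invariance by order — order 1: 1/1 normal; order 2: 0/3 normal; order 3: 1/1 normal; order 6: 1/1 normal.
Total normal subgroups: 3.

3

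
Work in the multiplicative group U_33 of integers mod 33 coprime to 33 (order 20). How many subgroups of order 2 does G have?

|G| = 20 and 2 | 20, so subgroups of order 2 are possible by Lagrange.
The subgroups of order 2 are: {1, 10}; {1, 23}; {1, 32}.
So G has 3 subgroups of order 2.

3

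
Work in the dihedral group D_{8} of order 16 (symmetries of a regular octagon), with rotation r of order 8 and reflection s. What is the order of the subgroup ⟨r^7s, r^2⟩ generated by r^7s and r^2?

8

|⟨r^7s⟩| = 2 and |⟨r^2⟩| = 4, so |H| is a multiple of lcm(2, 4) = 4 and divides |G| = 16.
Closing under the operation: H = {e, r^2, r^4, r^6, rs, r^3s, r^5s, r^7s}, so |H| = 8.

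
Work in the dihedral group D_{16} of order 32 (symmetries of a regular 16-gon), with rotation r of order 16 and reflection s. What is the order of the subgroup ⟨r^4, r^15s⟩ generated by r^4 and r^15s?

8

|⟨r^4⟩| = 4 and |⟨r^15s⟩| = 2, so |H| is a multiple of lcm(4, 2) = 4 and divides |G| = 32.
Closing under the operation: H = {e, r^4, r^8, r^12, r^3s, r^7s, r^11s, r^15s}, so |H| = 8.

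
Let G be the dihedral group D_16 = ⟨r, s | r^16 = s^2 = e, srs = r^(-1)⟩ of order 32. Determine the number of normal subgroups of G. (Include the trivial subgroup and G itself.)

8

G has 36 subgroups. Checking conjugation-invariance by order — order 1: 1/1 normal; order 2: 1/17 normal; order 4: 1/9 normal; order 8: 1/5 normal; order 16: 3/3 normal; order 32: 1/1 normal.
Total normal subgroups: 8.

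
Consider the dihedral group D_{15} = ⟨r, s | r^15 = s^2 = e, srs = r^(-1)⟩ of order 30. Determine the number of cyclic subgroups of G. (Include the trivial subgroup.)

19

A cyclic subgroup of order d is generated by each of its φ(d) elements of order d, so the cyclic subgroups of order d number (#elements of order d)/φ(d).
Cyclic subgroups by order — order 1: 1; order 2: 15; order 3: 1; order 5: 1; order 15: 1.
Total: 19.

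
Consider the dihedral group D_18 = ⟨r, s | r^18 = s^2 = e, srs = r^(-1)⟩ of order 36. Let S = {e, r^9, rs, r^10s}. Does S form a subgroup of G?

|S| = 4 divides |G| = 36, consistent with Lagrange.
S contains the identity, every element's inverse is in S, and S is closed under ·: it is a subgroup.

Yes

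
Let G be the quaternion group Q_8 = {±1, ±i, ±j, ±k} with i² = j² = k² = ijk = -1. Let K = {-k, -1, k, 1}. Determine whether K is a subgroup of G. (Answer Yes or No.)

Yes

|K| = 4 divides |G| = 8, consistent with Lagrange.
K contains the identity, every element's inverse is in K, and K is closed under ·: it is a subgroup.
In fact K = ⟨-k⟩.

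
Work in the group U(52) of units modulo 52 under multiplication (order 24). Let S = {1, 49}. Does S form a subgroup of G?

49 ∈ S but its inverse 17 ∉ S, so S is not a subgroup.

No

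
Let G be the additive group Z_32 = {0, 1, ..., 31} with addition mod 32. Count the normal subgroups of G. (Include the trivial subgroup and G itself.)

G is abelian, so every subgroup is normal.
G has 6 subgroups in total, hence 6 normal subgroups.

6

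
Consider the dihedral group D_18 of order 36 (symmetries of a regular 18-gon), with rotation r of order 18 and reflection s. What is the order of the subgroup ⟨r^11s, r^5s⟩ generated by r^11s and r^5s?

|⟨r^11s⟩| = 2 and |⟨r^5s⟩| = 2, so |H| is a multiple of lcm(2, 2) = 2 and divides |G| = 36.
Closing under the operation: H = {e, r^6, r^12, r^5s, r^11s, r^17s}, so |H| = 6.

6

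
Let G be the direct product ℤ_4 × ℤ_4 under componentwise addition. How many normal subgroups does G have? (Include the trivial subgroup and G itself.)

15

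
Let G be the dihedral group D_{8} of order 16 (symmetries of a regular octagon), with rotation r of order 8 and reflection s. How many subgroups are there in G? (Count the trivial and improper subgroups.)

19

|G| = 16, so by Lagrange every subgroup order divides 16. Divisors: 1, 2, 4, 8, 16.
Subgroups by order — order 1: 1; order 2: 9; order 4: 5; order 8: 3; order 16: 1.
Total: 1 + 9 + 5 + 3 + 1 = 19.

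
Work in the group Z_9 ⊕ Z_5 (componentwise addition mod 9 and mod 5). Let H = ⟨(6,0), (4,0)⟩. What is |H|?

9

|⟨(6,0)⟩| = 3 and |⟨(4,0)⟩| = 9, so |H| is a multiple of lcm(3, 9) = 9 and divides |G| = 45.
Closing under the operation: H = {(0,0), (1,0), (2,0), (3,0), (4,0), (5,0), (6,0), (7,0), (8,0)}, so |H| = 9.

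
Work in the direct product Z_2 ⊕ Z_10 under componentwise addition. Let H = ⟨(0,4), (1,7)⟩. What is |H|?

|⟨(0,4)⟩| = 5 and |⟨(1,7)⟩| = 10, so |H| is a multiple of lcm(5, 10) = 10 and divides |G| = 20.
Closing under the operation: H = {(0,0), (0,2), (0,4), (0,6), (0,8), (1,1), (1,3), (1,5), (1,7), (1,9)}, so |H| = 10.

10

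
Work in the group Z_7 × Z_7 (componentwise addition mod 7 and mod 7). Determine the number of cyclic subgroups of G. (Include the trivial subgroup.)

Group the elements of G by the cyclic subgroup they generate; each cyclic subgroup of order d accounts for φ(d) elements.
Cyclic subgroups by order — order 1: 1; order 7: 8.
Total: 9.

9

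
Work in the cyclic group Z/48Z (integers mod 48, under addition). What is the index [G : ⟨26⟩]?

2

|⟨26⟩| = 24 and |G| = 48.
By Lagrange, [G : H] = |G|/|H| = 48/24 = 2.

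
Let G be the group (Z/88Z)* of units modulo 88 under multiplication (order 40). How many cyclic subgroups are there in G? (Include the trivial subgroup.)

16

Group the elements of G by the cyclic subgroup they generate; each cyclic subgroup of order d accounts for φ(d) elements.
Cyclic subgroups by order — order 1: 1; order 2: 7; order 5: 1; order 10: 7.
Total: 16.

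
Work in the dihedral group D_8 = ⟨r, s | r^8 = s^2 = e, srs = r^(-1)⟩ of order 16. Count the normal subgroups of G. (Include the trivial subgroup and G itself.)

G has 19 subgroups. Checking conjugation-invariance by order — order 1: 1/1 normal; order 2: 1/9 normal; order 4: 1/5 normal; order 8: 3/3 normal; order 16: 1/1 normal.
Total normal subgroups: 7.

7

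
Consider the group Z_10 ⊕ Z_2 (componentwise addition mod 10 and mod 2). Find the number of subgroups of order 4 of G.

1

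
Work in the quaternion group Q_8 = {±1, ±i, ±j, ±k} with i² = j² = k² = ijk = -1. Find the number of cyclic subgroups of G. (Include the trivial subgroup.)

5

Group the elements of G by the cyclic subgroup they generate; each cyclic subgroup of order d accounts for φ(d) elements.
Cyclic subgroups by order — order 1: 1; order 2: 1; order 4: 3.
Total: 5.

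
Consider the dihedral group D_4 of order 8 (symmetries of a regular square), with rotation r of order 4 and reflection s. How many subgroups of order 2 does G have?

|G| = 8 and 2 | 8, so subgroups of order 2 are possible by Lagrange.
The subgroups of order 2 are: {e, r^2}; {e, r^2s}; {e, r^3s}; {e, rs}; … (5 in all).
So G has 5 subgroups of order 2.

5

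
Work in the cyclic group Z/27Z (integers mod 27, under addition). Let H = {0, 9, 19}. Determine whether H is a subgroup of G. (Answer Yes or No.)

No

9 ∈ H but its inverse 18 ∉ H, so H is not a subgroup.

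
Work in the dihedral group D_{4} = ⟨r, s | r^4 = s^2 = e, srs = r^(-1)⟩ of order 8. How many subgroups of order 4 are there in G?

3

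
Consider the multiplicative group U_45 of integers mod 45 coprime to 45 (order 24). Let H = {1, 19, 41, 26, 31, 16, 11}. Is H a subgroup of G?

No

|H| = 7 does not divide |G| = 24, so by Lagrange H is not a subgroup.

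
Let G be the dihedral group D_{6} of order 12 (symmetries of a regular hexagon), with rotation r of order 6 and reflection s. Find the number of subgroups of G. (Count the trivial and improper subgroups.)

16

|G| = 12, so by Lagrange every subgroup order divides 12. Divisors: 1, 2, 3, 4, 6, 12.
Subgroups by order — order 1: 1; order 2: 7; order 3: 1; order 4: 3; order 6: 3; order 12: 1.
Total: 1 + 7 + 1 + 3 + 3 + 1 = 16.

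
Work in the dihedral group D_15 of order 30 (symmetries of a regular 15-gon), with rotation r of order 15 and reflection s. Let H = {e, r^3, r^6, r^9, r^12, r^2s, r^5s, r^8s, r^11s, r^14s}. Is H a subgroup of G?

|H| = 10 divides |G| = 30, consistent with Lagrange.
H contains the identity, every element's inverse is in H, and H is closed under ·: it is a subgroup.

Yes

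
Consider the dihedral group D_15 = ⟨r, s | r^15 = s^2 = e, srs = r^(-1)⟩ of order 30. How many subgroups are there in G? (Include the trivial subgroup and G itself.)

28

|G| = 30, so by Lagrange every subgroup order divides 30. Divisors: 1, 2, 3, 5, 6, 10, 15, 30.
Subgroups by order — order 1: 1; order 2: 15; order 3: 1; order 5: 1; order 6: 5; order 10: 3; order 15: 1; order 30: 1.
Total: 1 + 15 + 1 + 1 + 5 + 3 + 1 + 1 = 28.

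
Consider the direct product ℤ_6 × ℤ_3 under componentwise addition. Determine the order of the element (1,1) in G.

The order of (1,1) in Z_6 × Z_3 is lcm(ord(1) in Z_6, ord(1) in Z_3).
ord(1) = 6 and ord(1) = 3, so |⟨(1,1)⟩| = lcm(6, 3) = 6.

6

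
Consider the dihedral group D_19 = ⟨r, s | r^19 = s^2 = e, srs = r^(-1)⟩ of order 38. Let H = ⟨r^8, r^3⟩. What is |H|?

|⟨r^8⟩| = 19 and |⟨r^3⟩| = 19, so |H| is a multiple of lcm(19, 19) = 19 and divides |G| = 38.
Closing under the operation: H = {e, r, r^2, r^3, r^4, r^5, r^6, r^7, r^8, r^9, r^10, r^11, r^12, r^13, r^14, r^15, r^16, r^17, r^18}, so |H| = 19.

19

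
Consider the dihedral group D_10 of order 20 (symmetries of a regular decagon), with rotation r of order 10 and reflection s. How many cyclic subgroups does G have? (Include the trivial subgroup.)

14

A cyclic subgroup of order d is generated by each of its φ(d) elements of order d, so the cyclic subgroups of order d number (#elements of order d)/φ(d).
Cyclic subgroups by order — order 1: 1; order 2: 11; order 5: 1; order 10: 1.
Total: 14.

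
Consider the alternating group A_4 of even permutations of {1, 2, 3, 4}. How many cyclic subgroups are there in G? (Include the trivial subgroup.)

8

Group the elements of G by the cyclic subgroup they generate; each cyclic subgroup of order d accounts for φ(d) elements.
Cyclic subgroups by order — order 1: 1; order 2: 3; order 3: 4.
Total: 8.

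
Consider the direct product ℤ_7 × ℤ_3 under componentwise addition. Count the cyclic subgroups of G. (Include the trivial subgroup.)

4

Group the elements of G by the cyclic subgroup they generate; each cyclic subgroup of order d accounts for φ(d) elements.
Cyclic subgroups by order — order 1: 1; order 3: 1; order 7: 1; order 21: 1.
Total: 4.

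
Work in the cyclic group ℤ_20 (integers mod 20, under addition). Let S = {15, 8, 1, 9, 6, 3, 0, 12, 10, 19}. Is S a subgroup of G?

No

3 ∈ S but its inverse 17 ∉ S, so S is not a subgroup.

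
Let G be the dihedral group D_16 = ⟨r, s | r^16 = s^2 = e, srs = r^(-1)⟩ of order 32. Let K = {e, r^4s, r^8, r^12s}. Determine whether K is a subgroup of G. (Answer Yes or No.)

Yes

|K| = 4 divides |G| = 32, consistent with Lagrange.
K contains the identity, every element's inverse is in K, and K is closed under ·: it is a subgroup.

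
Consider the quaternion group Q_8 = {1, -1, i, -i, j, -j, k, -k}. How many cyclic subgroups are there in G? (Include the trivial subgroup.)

5

Each element a generates a cyclic subgroup ⟨a⟩; distinct elements may generate the same one (a cyclic group of order d has φ(d) generators).
Cyclic subgroups by order — order 1: 1; order 2: 1; order 4: 3.
Total: 5.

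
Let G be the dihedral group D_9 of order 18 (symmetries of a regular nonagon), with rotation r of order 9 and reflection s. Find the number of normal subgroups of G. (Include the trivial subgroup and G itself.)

G has 16 subgroups. Checking conjugation-invariance by order — order 1: 1/1 normal; order 2: 0/9 normal; order 3: 1/1 normal; order 6: 0/3 normal; order 9: 1/1 normal; order 18: 1/1 normal.
Total normal subgroups: 4.

4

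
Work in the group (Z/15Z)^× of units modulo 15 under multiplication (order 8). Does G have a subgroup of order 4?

Yes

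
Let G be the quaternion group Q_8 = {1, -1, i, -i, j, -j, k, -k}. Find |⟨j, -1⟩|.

|⟨j⟩| = 4 and |⟨-1⟩| = 2, so |H| is a multiple of lcm(4, 2) = 4 and divides |G| = 8.
Closing under the operation: H = {1, -1, j, -j}, so |H| = 4.

4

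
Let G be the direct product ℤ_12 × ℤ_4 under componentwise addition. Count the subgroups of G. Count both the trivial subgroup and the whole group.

|G| = 48, so by Lagrange every subgroup order divides 48. Divisors: 1, 2, 3, 4, 6, 8, 12, 16, 24, 48.
Subgroups by order — order 1: 1; order 2: 3; order 3: 1; order 4: 7; order 6: 3; order 8: 3; order 12: 7; order 16: 1; order 24: 3; order 48: 1.
Total: 1 + 3 + 1 + 7 + 3 + 3 + 7 + 1 + 3 + 1 = 30.

30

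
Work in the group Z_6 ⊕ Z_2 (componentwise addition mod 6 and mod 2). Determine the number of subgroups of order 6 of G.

3

|G| = 12 and 6 | 12, so subgroups of order 6 are possible by Lagrange.
The subgroups of order 6 are: {(0,0), (0,1), (2,0), (2,1), (4,0), (4,1)}; {(0,0), (1,0), (2,0), (3,0), (4,0), (5,0)}; {(0,0), (1,1), (2,0), (3,1), (4,0), (5,1)}.
So G has 3 subgroups of order 6.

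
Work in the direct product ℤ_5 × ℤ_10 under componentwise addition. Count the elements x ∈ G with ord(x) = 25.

An element (a,b) has order lcm(ord(a), ord(b)); count pairs with lcm equal to 25.
Enumerating gives 0 such elements.

0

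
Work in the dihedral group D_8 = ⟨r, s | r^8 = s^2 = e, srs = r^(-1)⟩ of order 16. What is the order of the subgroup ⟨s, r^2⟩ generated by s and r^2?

|⟨s⟩| = 2 and |⟨r^2⟩| = 4, so |H| is a multiple of lcm(2, 4) = 4 and divides |G| = 16.
Closing under the operation: H = {e, r^2, r^4, r^6, s, r^2s, r^4s, r^6s}, so |H| = 8.

8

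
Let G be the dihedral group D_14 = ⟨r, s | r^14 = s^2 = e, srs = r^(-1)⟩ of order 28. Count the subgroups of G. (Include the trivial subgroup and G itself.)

28

|G| = 28, so by Lagrange every subgroup order divides 28. Divisors: 1, 2, 4, 7, 14, 28.
Subgroups by order — order 1: 1; order 2: 15; order 4: 7; order 7: 1; order 14: 3; order 28: 1.
Total: 1 + 15 + 7 + 1 + 3 + 1 = 28.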